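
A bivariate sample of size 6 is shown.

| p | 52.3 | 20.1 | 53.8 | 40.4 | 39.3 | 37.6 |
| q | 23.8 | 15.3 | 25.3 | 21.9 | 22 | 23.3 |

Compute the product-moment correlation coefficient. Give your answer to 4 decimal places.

n = 6, Σp = 243.5, Σq = 131.6, Σp² = 10624.15, Σq² = 2947.12, Σpq = 5538.85
nΣpq − ΣpΣq = 33233.1 − 32044.6 = 1188.5
nΣp² − (Σp)² = 63744.9 − 59292.25 = 4452.65; nΣq² − (Σq)² = 17682.72 − 17318.56 = 364.16
r = 1188.5 / √(4452.65 × 364.16) = 1188.5 / 1273.3723 ≈ 0.9333

0.9333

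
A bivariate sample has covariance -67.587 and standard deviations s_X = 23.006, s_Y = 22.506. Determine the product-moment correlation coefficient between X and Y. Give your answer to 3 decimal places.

r = Cov(X,Y) / (s_X · s_Y) = -67.587 / (23.006 × 22.506)
  = -67.587 / 517.7730 ≈ -0.131

-0.131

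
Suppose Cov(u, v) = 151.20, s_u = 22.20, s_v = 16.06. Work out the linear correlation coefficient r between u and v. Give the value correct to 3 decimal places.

0.424

r = Cov(u,v) / (s_u · s_v) = 151.20 / (22.20 × 16.06)
  = 151.20 / 356.5320 ≈ 0.424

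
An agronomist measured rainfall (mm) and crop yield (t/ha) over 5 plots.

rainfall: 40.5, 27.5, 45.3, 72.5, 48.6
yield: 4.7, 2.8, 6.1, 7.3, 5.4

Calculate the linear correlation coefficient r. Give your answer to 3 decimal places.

0.930

n = 5, Σx = 234.4, Σy = 26.3, Σx² = 12066.8, Σy² = 149.59, Σxy = 1335.37
nΣxy − ΣxΣy = 6676.85 − 6164.72 = 512.13
nΣx² − (Σx)² = 60334 − 54943.36 = 5390.64; nΣy² − (Σy)² = 747.95 − 691.69 = 56.26
r = 512.13 / √(5390.64 × 56.26) = 512.13 / 550.7063 ≈ 0.930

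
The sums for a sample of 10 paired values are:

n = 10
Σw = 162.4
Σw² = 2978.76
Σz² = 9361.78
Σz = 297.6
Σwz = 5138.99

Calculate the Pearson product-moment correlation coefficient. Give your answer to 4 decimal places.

0.7367

r = (nΣwz − ΣwΣz) / √[(nΣw² − (Σw)²)(nΣz² − (Σz)²)]
Numerator: 10×5138.99 − 162.4×297.6 = 3059.66
Denominator: √[(29787.6 − 26373.76)(93617.8 − 88565.76)] = √[3413.84 × 5052.04] = 4152.9334
r = 3059.66 / 4152.9334 ≈ 0.7367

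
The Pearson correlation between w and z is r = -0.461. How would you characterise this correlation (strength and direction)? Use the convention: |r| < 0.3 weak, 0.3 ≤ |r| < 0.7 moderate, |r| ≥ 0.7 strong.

r = -0.461 < 0 so the relationship is negative.
|r| = 0.461, which falls in the moderate range.

moderate negative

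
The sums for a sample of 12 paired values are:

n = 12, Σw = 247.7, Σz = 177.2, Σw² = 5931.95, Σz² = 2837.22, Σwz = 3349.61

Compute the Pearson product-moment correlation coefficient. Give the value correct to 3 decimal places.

-0.725

r = (nΣwz − ΣwΣz) / √[(nΣw² − (Σw)²)(nΣz² − (Σz)²)]
Numerator: 12×3349.61 − 247.7×177.2 = -3697.12
Denominator: √[(71183.4 − 61355.29)(34046.64 − 31399.84)] = √[9828.11 × 2646.8] = 5100.2982
r = -3697.12 / 5100.2982 ≈ -0.725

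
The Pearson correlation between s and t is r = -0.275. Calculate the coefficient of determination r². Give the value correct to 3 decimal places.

0.076

r² = (-0.275)² = 0.076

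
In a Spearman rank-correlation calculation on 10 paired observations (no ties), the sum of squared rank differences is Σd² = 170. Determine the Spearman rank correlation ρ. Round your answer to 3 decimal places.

-0.030

ρ = 1 − 6Σd² / [n(n²−1)] = 1 − 6×170 / (10×99)
  = 1 − 1020/990 = 1 − 1.0303 ≈ -0.030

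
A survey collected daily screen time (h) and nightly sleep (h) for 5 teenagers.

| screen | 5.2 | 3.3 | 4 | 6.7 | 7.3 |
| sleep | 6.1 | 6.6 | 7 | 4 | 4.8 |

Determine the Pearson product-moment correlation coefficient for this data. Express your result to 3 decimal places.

-0.895

n = 5, Σx = 26.5, Σy = 28.5, Σx² = 152.11, Σy² = 168.81, Σxy = 143.34
nΣxy − ΣxΣy = 716.7 − 755.25 = -38.55
nΣx² − (Σx)² = 760.55 − 702.25 = 58.3; nΣy² − (Σy)² = 844.05 − 812.25 = 31.8
r = -38.55 / √(58.3 × 31.8) = -38.55 / 43.0574 ≈ -0.895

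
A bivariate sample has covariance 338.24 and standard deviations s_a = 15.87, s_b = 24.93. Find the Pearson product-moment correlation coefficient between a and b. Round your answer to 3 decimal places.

r = Cov(a,b) / (s_a · s_b) = 338.24 / (15.87 × 24.93)
  = 338.24 / 395.6391 ≈ 0.855

0.855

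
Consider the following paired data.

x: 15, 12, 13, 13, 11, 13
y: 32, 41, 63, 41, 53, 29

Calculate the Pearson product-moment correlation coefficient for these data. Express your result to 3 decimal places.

-0.467

n = 6, Σx = 77, Σy = 259, Σx² = 997, Σy² = 12005, Σxy = 3284
nΣxy − ΣxΣy = 19704 − 19943 = -239
nΣx² − (Σx)² = 5982 − 5929 = 53; nΣy² − (Σy)² = 72030 − 67081 = 4949
r = -239 / √(53 × 4949) = -239 / 512.1494 ≈ -0.467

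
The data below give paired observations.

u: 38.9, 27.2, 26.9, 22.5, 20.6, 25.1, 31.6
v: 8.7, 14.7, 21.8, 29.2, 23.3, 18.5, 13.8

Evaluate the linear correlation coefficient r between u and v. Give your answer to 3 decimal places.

-0.868

n = 7, Σu = 192.8, Σv = 130, Σu² = 5535.84, Σv² = 2695.24, Σuv = 3362.1
nΣuv − ΣuΣv = 23534.7 − 25064 = -1529.3
nΣu² − (Σu)² = 38750.88 − 37171.84 = 1579.04; nΣv² − (Σv)² = 18866.68 − 16900 = 1966.68
r = -1529.3 / √(1579.04 × 1966.68) = -1529.3 / 1762.2334 ≈ -0.868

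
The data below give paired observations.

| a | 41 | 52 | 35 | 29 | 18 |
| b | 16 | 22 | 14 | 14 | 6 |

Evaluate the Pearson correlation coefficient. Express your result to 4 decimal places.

0.9725

n = 5, Σa = 175, Σb = 72, Σa² = 6775, Σb² = 1168, Σab = 2804
nΣab − ΣaΣb = 14020 − 12600 = 1420
nΣa² − (Σa)² = 33875 − 30625 = 3250; nΣb² − (Σb)² = 5840 − 5184 = 656
r = 1420 / √(3250 × 656) = 1420 / 1460.1370 ≈ 0.9725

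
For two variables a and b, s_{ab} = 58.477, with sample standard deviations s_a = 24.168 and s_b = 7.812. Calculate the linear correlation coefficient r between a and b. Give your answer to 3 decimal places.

r = Cov(a,b) / (s_a · s_b) = 58.477 / (24.168 × 7.812)
  = 58.477 / 188.8004 ≈ 0.310

0.310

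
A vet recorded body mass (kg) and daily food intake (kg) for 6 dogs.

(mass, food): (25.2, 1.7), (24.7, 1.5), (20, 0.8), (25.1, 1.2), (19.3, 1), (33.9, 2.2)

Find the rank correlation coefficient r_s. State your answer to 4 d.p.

Rank mass: 5, 3, 2, 4, 1, 6
Rank food: 5, 4, 1, 3, 2, 6
d = rank(mass) − rank(food): 0, -1, 1, 1, -1, 0; Σd² = 4
ρ = 1 − 6Σd² / [n(n²−1)] = 1 − 6×4 / (6×35) = 1 − 24/210 ≈ 0.8857

0.8857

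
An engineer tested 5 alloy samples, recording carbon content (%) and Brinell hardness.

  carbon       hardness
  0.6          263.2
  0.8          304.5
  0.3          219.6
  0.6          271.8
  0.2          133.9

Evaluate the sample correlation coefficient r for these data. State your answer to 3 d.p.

0.941

n = 5, Σx = 2.5, Σy = 1193, Σx² = 1.49, Σy² = 302023.1, Σxy = 657.26
nΣxy − ΣxΣy = 3286.3 − 2982.5 = 303.8
nΣx² − (Σx)² = 7.45 − 6.25 = 1.2; nΣy² − (Σy)² = 1510115.5 − 1423249 = 86866.5
r = 303.8 / √(1.2 × 86866.5) = 303.8 / 322.8619 ≈ 0.941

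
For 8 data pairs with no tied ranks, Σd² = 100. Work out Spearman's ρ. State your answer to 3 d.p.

ρ = 1 − 6Σd² / [n(n²−1)] = 1 − 6×100 / (8×63)
  = 1 − 600/504 = 1 − 1.1905 ≈ -0.190

-0.190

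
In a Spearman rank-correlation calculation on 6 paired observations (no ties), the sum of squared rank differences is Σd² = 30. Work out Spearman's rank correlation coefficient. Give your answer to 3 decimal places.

0.143

ρ = 1 − 6Σd² / [n(n²−1)] = 1 − 6×30 / (6×35)
  = 1 − 180/210 = 1 − 0.8571 ≈ 0.143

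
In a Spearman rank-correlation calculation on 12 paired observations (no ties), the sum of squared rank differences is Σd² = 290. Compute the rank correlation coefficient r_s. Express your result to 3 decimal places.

ρ = 1 − 6Σd² / [n(n²−1)] = 1 − 6×290 / (12×143)
  = 1 − 1740/1716 = 1 − 1.0140 ≈ -0.014

-0.014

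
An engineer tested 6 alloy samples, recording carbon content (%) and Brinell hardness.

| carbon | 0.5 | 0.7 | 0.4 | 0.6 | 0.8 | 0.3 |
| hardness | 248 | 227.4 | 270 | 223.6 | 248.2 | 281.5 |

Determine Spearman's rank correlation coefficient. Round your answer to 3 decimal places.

-0.600

Rank carbon: 3, 5, 2, 4, 6, 1
Rank hardness: 3, 2, 5, 1, 4, 6
d = rank(carbon) − rank(hardness): 0, 3, -3, 3, 2, -5; Σd² = 56
ρ = 1 − 6Σd² / [n(n²−1)] = 1 − 6×56 / (6×35) = 1 − 336/210 ≈ -0.600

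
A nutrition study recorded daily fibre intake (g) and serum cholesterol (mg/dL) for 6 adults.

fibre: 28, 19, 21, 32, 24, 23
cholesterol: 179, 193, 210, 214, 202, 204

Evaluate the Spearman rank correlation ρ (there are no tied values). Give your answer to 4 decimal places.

Rank fibre: 5, 1, 2, 6, 4, 3
Rank cholesterol: 1, 2, 5, 6, 3, 4
d = rank(fibre) − rank(cholesterol): 4, -1, -3, 0, 1, -1; Σd² = 28
ρ = 1 − 6Σd² / [n(n²−1)] = 1 − 6×28 / (6×35) = 1 − 168/210 ≈ 0.2000

0.2000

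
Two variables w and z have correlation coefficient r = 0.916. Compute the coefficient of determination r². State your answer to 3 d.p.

r² = (0.916)² = 0.839

0.839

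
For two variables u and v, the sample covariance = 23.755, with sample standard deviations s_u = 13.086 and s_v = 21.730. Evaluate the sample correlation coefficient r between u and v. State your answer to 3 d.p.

r = Cov(u,v) / (s_u · s_v) = 23.755 / (13.086 × 21.730)
  = 23.755 / 284.3588 ≈ 0.084

0.084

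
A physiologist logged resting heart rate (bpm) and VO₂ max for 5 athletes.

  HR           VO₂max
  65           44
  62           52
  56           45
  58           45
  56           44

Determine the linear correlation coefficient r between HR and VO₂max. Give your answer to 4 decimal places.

0.2967

n = 5, Σx = 297, Σy = 230, Σx² = 17705, Σy² = 10626, Σxy = 13678
nΣxy − ΣxΣy = 68390 − 68310 = 80
nΣx² − (Σx)² = 88525 − 88209 = 316; nΣy² − (Σy)² = 53130 − 52900 = 230
r = 80 / √(316 × 230) = 80 / 269.5923 ≈ 0.2967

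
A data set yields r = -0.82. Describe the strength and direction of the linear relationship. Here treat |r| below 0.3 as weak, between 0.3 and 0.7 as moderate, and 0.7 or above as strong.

r = -0.82 < 0 so the relationship is negative.
|r| = 0.82, which falls in the strong range.

strong negative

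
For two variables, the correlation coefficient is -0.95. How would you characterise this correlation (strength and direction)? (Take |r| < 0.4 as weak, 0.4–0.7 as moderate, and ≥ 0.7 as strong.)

strong negative

r = -0.95 < 0 so the relationship is negative.
|r| = 0.95, which falls in the strong range.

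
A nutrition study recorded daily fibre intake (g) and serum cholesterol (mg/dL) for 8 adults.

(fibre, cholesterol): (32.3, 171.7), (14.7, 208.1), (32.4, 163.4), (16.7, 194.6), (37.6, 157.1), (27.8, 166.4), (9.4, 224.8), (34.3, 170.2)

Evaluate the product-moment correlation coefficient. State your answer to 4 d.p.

-0.9618

n = 8, Σx = 205.2, Σy = 1456.3, Σx² = 6039.48, Σy² = 269227.67, Σxy = 35632.82
nΣxy − ΣxΣy = 285062.56 − 298832.76 = -13770.2
nΣx² − (Σx)² = 48315.84 − 42107.04 = 6208.8; nΣy² − (Σy)² = 2153821.36 − 2120809.69 = 33011.67
r = -13770.2 / √(6208.8 × 33011.67) = -13770.2 / 14316.5239 ≈ -0.9618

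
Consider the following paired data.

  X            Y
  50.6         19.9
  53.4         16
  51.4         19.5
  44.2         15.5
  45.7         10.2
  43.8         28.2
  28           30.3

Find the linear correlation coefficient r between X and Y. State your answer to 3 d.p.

-0.619

n = 7, ΣX = 317.1, ΣY = 139.6, ΣX² = 14798.45, ΣY² = 3089.88, ΣXY = 6098.44
nΣXY − ΣXΣY = 42689.08 − 44267.16 = -1578.08
nΣX² − (ΣX)² = 103589.15 − 100552.41 = 3036.74; nΣY² − (ΣY)² = 21629.16 − 19488.16 = 2141
r = -1578.08 / √(3036.74 × 2141) = -1578.08 / 2549.8354 ≈ -0.619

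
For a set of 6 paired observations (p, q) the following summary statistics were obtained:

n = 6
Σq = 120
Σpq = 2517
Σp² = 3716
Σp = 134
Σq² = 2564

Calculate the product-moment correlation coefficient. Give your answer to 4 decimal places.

-0.4733

r = (nΣpq − ΣpΣq) / √[(nΣp² − (Σp)²)(nΣq² − (Σq)²)]
Numerator: 6×2517 − 134×120 = -978
Denominator: √[(22296 − 17956)(15384 − 14400)] = √[4340 × 984] = 2066.5333
r = -978 / 2066.5333 ≈ -0.4733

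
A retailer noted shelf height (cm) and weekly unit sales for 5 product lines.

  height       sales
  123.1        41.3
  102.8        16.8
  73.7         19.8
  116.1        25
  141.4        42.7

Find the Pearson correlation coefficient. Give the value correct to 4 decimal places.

0.8058

n = 5, Σx = 557.1, Σy = 145.6, Σx² = 64626.31, Σy² = 4828.26, Σxy = 17210.61
nΣxy − ΣxΣy = 86053.05 − 81113.76 = 4939.29
nΣx² − (Σx)² = 323131.55 − 310360.41 = 12771.14; nΣy² − (Σy)² = 24141.3 − 21199.36 = 2941.94
r = 4939.29 / √(12771.14 × 2941.94) = 4939.29 / 6129.5944 ≈ 0.8058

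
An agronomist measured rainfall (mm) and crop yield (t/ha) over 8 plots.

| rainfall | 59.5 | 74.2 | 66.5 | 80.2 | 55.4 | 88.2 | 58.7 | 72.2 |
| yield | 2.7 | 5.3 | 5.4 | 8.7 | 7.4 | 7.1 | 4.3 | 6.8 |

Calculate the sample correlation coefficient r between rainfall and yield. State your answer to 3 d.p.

n = 8, Σx = 554.9, Σy = 47.7, Σx² = 39407.11, Σy² = 310.13, Σxy = 3390.3
nΣxy − ΣxΣy = 27122.4 − 26468.73 = 653.67
nΣx² − (Σx)² = 315256.88 − 307914.01 = 7342.87; nΣy² − (Σy)² = 2481.04 − 2275.29 = 205.75
r = 653.67 / √(7342.87 × 205.75) = 653.67 / 1229.1442 ≈ 0.532

0.532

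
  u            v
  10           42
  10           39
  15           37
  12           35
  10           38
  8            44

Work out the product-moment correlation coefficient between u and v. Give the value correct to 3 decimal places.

-0.725

n = 6, Σu = 65, Σv = 235, Σu² = 733, Σv² = 9259, Σuv = 2517
nΣuv − ΣuΣv = 15102 − 15275 = -173
nΣu² − (Σu)² = 4398 − 4225 = 173; nΣv² − (Σv)² = 55554 − 55225 = 329
r = -173 / √(173 × 329) = -173 / 238.5728 ≈ -0.725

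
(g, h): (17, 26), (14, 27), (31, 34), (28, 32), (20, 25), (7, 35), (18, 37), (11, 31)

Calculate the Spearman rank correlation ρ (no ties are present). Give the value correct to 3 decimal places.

-0.024

Rank g: 4, 3, 8, 7, 6, 1, 5, 2
Rank h: 2, 3, 6, 5, 1, 7, 8, 4
d = rank(g) − rank(h): 2, 0, 2, 2, 5, -6, -3, -2; Σd² = 86
ρ = 1 − 6Σd² / [n(n²−1)] = 1 − 6×86 / (8×63) = 1 − 516/504 ≈ -0.024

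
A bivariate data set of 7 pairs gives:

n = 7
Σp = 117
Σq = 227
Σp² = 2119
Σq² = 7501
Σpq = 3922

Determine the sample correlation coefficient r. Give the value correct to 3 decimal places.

0.846

r = (nΣpq − ΣpΣq) / √[(nΣp² − (Σp)²)(nΣq² − (Σq)²)]
Numerator: 7×3922 − 117×227 = 895
Denominator: √[(14833 − 13689)(52507 − 51529)] = √[1144 × 978] = 1057.7486
r = 895 / 1057.7486 ≈ 0.846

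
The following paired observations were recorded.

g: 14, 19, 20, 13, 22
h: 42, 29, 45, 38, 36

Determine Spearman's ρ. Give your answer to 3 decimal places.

-0.100

Rank g: 2, 3, 4, 1, 5
Rank h: 4, 1, 5, 3, 2
d = rank(g) − rank(h): -2, 2, -1, -2, 3; Σd² = 22
ρ = 1 − 6Σd² / [n(n²−1)] = 1 − 6×22 / (5×24) = 1 − 132/120 ≈ -0.100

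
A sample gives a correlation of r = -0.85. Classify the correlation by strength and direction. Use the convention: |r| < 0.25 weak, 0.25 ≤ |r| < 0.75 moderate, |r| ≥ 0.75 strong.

strong negative

r = -0.85 < 0 so the relationship is negative.
|r| = 0.85, which falls in the strong range.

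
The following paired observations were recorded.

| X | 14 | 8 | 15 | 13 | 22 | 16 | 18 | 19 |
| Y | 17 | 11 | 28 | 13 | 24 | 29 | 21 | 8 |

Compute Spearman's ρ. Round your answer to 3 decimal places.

0.262

Rank X: 3, 1, 4, 2, 8, 5, 6, 7
Rank Y: 4, 2, 7, 3, 6, 8, 5, 1
d = rank(X) − rank(Y): -1, -1, -3, -1, 2, -3, 1, 6; Σd² = 62
ρ = 1 − 6Σd² / [n(n²−1)] = 1 − 6×62 / (8×63) = 1 − 372/504 ≈ 0.262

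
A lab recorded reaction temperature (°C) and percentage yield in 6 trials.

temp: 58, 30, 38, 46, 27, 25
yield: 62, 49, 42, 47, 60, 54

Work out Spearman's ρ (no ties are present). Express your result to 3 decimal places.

Rank temp: 6, 3, 4, 5, 2, 1
Rank yield: 6, 3, 1, 2, 5, 4
d = rank(temp) − rank(yield): 0, 0, 3, 3, -3, -3; Σd² = 36
ρ = 1 − 6Σd² / [n(n²−1)] = 1 − 6×36 / (6×35) = 1 − 216/210 ≈ -0.029

-0.029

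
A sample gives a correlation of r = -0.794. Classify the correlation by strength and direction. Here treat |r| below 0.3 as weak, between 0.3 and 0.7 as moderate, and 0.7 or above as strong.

strong negative

r = -0.794 < 0 so the relationship is negative.
|r| = 0.794, which falls in the strong range.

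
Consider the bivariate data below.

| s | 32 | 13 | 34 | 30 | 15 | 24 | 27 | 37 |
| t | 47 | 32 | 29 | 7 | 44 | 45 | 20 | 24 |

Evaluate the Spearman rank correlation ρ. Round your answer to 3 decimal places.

Rank s: 6, 1, 7, 5, 2, 3, 4, 8
Rank t: 8, 5, 4, 1, 6, 7, 2, 3
d = rank(s) − rank(t): -2, -4, 3, 4, -4, -4, 2, 5; Σd² = 106
ρ = 1 − 6Σd² / [n(n²−1)] = 1 − 6×106 / (8×63) = 1 − 636/504 ≈ -0.262

-0.262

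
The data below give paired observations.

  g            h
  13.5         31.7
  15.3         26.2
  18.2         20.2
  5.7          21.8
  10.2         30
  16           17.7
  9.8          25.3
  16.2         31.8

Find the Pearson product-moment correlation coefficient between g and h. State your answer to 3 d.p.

-0.071

n = 8, Σg = 104.9, Σh = 204.7, Σg² = 1498.59, Σh² = 5439.23, Σgh = 2673.01
nΣgh − ΣgΣh = 21384.08 − 21473.03 = -88.95
nΣg² − (Σg)² = 11988.72 − 11004.01 = 984.71; nΣh² − (Σh)² = 43513.84 − 41902.09 = 1611.75
r = -88.95 / √(984.71 × 1611.75) = -88.95 / 1259.8041 ≈ -0.071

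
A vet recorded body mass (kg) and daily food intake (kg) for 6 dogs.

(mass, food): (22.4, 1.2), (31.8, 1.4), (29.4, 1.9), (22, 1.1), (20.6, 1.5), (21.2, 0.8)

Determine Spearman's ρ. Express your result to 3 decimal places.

0.314

Rank mass: 4, 6, 5, 3, 1, 2
Rank food: 3, 4, 6, 2, 5, 1
d = rank(mass) − rank(food): 1, 2, -1, 1, -4, 1; Σd² = 24
ρ = 1 − 6Σd² / [n(n²−1)] = 1 − 6×24 / (6×35) = 1 − 144/210 ≈ 0.314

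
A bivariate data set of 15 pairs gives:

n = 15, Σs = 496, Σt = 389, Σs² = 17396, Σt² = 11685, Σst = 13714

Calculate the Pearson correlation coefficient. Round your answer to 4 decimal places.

r = (nΣst − ΣsΣt) / √[(nΣs² − (Σs)²)(nΣt² − (Σt)²)]
Numerator: 15×13714 − 496×389 = 12766
Denominator: √[(260940 − 246016)(175275 − 151321)] = √[14924 × 23954] = 18907.3926
r = 12766 / 18907.3926 ≈ 0.6752

0.6752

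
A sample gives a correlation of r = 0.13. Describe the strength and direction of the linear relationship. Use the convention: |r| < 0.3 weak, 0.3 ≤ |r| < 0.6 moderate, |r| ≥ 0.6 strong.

weak positive

r = 0.13 > 0 so the relationship is positive.
|r| = 0.13, which falls in the weak range.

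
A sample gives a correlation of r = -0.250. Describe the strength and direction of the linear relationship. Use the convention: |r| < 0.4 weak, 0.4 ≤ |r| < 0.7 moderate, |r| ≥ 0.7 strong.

r = -0.250 < 0 so the relationship is negative.
|r| = 0.250, which falls in the weak range.

weak negative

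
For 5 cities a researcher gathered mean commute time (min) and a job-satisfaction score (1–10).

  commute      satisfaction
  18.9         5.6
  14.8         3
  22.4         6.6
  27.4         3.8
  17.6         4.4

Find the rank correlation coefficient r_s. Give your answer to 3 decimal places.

Rank commute: 3, 1, 4, 5, 2
Rank satisfaction: 4, 1, 5, 2, 3
d = rank(commute) − rank(satisfaction): -1, 0, -1, 3, -1; Σd² = 12
ρ = 1 − 6Σd² / [n(n²−1)] = 1 − 6×12 / (5×24) = 1 − 72/120 ≈ 0.400

0.400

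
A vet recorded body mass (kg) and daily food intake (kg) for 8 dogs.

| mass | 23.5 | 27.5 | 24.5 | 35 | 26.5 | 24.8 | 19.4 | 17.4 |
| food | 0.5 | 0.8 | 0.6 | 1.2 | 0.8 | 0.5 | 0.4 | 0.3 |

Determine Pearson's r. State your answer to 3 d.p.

0.969

n = 8, Σx = 198.6, Σy = 5.1, Σx² = 5130.16, Σy² = 3.83, Σxy = 137.03
nΣxy − ΣxΣy = 1096.24 − 1012.86 = 83.38
nΣx² − (Σx)² = 41041.28 − 39441.96 = 1599.32; nΣy² − (Σy)² = 30.64 − 26.01 = 4.63
r = 83.38 / √(1599.32 × 4.63) = 83.38 / 86.0514 ≈ 0.969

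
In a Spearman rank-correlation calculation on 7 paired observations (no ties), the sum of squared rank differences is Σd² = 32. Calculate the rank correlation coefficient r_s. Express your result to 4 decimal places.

ρ = 1 − 6Σd² / [n(n²−1)] = 1 − 6×32 / (7×48)
  = 1 − 192/336 = 1 − 0.57143 ≈ 0.4286

0.4286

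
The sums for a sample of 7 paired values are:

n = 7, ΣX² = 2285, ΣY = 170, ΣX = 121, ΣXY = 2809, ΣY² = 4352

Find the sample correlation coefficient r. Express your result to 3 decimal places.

-0.623

r = (nΣXY − ΣXΣY) / √[(nΣX² − (ΣX)²)(nΣY² − (ΣY)²)]
Numerator: 7×2809 − 121×170 = -907
Denominator: √[(15995 − 14641)(30464 − 28900)] = √[1354 × 1564] = 1455.2168
r = -907 / 1455.2168 ≈ -0.623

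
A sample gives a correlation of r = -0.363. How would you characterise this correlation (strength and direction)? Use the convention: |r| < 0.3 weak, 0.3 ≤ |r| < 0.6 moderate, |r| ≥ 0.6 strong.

r = -0.363 < 0 so the relationship is negative.
|r| = 0.363, which falls in the moderate range.

moderate negative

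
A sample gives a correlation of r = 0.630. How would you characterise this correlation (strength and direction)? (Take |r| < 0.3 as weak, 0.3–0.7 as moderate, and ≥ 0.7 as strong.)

r = 0.630 > 0 so the relationship is positive.
|r| = 0.630, which falls in the moderate range.

moderate positive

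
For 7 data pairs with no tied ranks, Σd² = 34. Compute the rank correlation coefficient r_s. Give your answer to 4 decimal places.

0.3929

ρ = 1 − 6Σd² / [n(n²−1)] = 1 − 6×34 / (7×48)
  = 1 − 204/336 = 1 − 0.60714 ≈ 0.3929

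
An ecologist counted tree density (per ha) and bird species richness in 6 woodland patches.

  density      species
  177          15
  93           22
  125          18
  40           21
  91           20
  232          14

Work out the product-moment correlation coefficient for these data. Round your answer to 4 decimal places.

-0.9260

n = 6, Σx = 758, Σy = 110, Σx² = 119308, Σy² = 2070, Σxy = 12859
nΣxy − ΣxΣy = 77154 − 83380 = -6226
nΣx² − (Σx)² = 715848 − 574564 = 141284; nΣy² − (Σy)² = 12420 − 12100 = 320
r = -6226 / √(141284 × 320) = -6226 / 6723.9036 ≈ -0.9260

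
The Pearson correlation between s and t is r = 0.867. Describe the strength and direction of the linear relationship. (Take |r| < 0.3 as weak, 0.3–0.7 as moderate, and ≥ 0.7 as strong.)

r = 0.867 > 0 so the relationship is positive.
|r| = 0.867, which falls in the strong range.

strong positive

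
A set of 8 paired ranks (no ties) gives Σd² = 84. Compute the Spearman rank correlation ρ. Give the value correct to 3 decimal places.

ρ = 1 − 6Σd² / [n(n²−1)] = 1 − 6×84 / (8×63)
  = 1 − 504/504 = 1 − 1.0000 ≈ 0.000

0.000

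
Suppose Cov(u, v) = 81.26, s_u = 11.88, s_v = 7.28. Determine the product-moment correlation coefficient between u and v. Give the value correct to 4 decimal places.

r = Cov(u,v) / (s_u · s_v) = 81.26 / (11.88 × 7.28)
  = 81.26 / 86.4864 ≈ 0.9396

0.9396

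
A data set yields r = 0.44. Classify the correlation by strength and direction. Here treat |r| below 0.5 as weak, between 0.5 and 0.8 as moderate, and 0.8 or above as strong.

weak positive

r = 0.44 > 0 so the relationship is positive.
|r| = 0.44, which falls in the weak range.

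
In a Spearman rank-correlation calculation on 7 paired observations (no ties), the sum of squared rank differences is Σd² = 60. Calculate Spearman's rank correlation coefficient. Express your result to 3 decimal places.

-0.071

ρ = 1 − 6Σd² / [n(n²−1)] = 1 − 6×60 / (7×48)
  = 1 − 360/336 = 1 − 1.0714 ≈ -0.071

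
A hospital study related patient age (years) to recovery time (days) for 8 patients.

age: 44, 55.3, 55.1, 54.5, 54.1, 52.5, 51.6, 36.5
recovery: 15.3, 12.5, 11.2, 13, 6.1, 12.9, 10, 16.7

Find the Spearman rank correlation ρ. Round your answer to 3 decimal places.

-0.476

Rank age: 2, 8, 7, 6, 5, 4, 3, 1
Rank recovery: 7, 4, 3, 6, 1, 5, 2, 8
d = rank(age) − rank(recovery): -5, 4, 4, 0, 4, -1, 1, -7; Σd² = 124
ρ = 1 − 6Σd² / [n(n²−1)] = 1 − 6×124 / (8×63) = 1 − 744/504 ≈ -0.476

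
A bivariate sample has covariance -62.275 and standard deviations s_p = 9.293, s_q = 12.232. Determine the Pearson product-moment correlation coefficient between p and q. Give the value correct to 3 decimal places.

r = Cov(p,q) / (s_p · s_q) = -62.275 / (9.293 × 12.232)
  = -62.275 / 113.6720 ≈ -0.548

-0.548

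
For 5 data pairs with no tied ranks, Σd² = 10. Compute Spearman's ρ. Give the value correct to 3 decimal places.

ρ = 1 − 6Σd² / [n(n²−1)] = 1 − 6×10 / (5×24)
  = 1 − 60/120 = 1 − 0.5000 ≈ 0.500

0.500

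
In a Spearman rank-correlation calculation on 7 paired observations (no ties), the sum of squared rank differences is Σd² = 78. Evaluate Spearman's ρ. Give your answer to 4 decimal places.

ρ = 1 − 6Σd² / [n(n²−1)] = 1 − 6×78 / (7×48)
  = 1 − 468/336 = 1 − 1.39286 ≈ -0.3929

-0.3929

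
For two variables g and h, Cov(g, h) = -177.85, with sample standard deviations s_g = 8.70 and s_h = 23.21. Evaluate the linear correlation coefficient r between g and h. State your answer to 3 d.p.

-0.881

r = Cov(g,h) / (s_g · s_h) = -177.85 / (8.70 × 23.21)
  = -177.85 / 201.9270 ≈ -0.881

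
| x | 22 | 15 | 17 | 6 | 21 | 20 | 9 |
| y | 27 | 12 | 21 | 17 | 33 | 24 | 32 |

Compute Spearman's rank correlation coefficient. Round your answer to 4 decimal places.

Rank x: 7, 3, 4, 1, 6, 5, 2
Rank y: 5, 1, 3, 2, 7, 4, 6
d = rank(x) − rank(y): 2, 2, 1, -1, -1, 1, -4; Σd² = 28
ρ = 1 − 6Σd² / [n(n²−1)] = 1 − 6×28 / (7×48) = 1 − 168/336 ≈ 0.5000

0.5000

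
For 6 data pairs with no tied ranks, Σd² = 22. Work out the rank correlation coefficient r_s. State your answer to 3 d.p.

ρ = 1 − 6Σd² / [n(n²−1)] = 1 − 6×22 / (6×35)
  = 1 − 132/210 = 1 − 0.6286 ≈ 0.371

0.371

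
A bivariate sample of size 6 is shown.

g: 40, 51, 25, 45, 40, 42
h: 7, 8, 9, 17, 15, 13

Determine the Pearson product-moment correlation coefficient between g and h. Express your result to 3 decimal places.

0.167

n = 6, Σg = 243, Σh = 69, Σg² = 10215, Σh² = 877, Σgh = 2824
nΣgh − ΣgΣh = 16944 − 16767 = 177
nΣg² − (Σg)² = 61290 − 59049 = 2241; nΣh² − (Σh)² = 5262 − 4761 = 501
r = 177 / √(2241 × 501) = 177 / 1059.5947 ≈ 0.167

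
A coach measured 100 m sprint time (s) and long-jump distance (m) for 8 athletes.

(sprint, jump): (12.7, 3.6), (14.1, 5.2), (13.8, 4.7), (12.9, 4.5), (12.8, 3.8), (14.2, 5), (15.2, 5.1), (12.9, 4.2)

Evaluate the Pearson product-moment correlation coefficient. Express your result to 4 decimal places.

n = 8, Σx = 108.6, Σy = 36.1, Σx² = 1479.88, Σy² = 165.43, Σxy = 493.29
nΣxy − ΣxΣy = 3946.32 − 3920.46 = 25.86
nΣx² − (Σx)² = 11839.04 − 11793.96 = 45.08; nΣy² − (Σy)² = 1323.44 − 1303.21 = 20.23
r = 25.86 / √(45.08 × 20.23) = 25.86 / 30.1988 ≈ 0.8563

0.8563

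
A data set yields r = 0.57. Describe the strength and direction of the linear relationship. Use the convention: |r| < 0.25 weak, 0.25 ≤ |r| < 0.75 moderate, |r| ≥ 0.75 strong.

moderate positive

r = 0.57 > 0 so the relationship is positive.
|r| = 0.57, which falls in the moderate range.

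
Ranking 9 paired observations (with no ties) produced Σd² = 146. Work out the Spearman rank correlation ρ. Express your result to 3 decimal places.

-0.217

ρ = 1 − 6Σd² / [n(n²−1)] = 1 − 6×146 / (9×80)
  = 1 − 876/720 = 1 − 1.2167 ≈ -0.217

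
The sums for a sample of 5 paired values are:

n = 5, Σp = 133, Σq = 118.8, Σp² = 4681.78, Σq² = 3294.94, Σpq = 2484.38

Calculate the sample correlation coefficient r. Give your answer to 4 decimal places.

r = (nΣpq − ΣpΣq) / √[(nΣp² − (Σp)²)(nΣq² − (Σq)²)]
Numerator: 5×2484.38 − 133×118.8 = -3378.5
Denominator: √[(23408.9 − 17689)(16474.7 − 14113.44)] = √[5719.9 × 2361.26] = 3675.0743
r = -3378.5 / 3675.0743 ≈ -0.9193

-0.9193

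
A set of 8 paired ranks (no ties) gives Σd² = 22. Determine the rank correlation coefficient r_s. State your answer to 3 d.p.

0.738

ρ = 1 − 6Σd² / [n(n²−1)] = 1 − 6×22 / (8×63)
  = 1 − 132/504 = 1 − 0.2619 ≈ 0.738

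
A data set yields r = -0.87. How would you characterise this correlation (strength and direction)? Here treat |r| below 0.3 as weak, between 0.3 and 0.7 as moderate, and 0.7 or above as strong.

r = -0.87 < 0 so the relationship is negative.
|r| = 0.87, which falls in the strong range.

strong negative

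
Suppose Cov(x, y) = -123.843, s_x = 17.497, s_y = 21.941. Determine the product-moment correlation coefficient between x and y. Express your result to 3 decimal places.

r = Cov(x,y) / (s_x · s_y) = -123.843 / (17.497 × 21.941)
  = -123.843 / 383.9017 ≈ -0.323

-0.323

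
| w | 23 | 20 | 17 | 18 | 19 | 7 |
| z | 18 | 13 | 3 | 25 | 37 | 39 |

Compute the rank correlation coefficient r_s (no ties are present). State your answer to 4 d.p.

Rank w: 6, 5, 2, 3, 4, 1
Rank z: 3, 2, 1, 4, 5, 6
d = rank(w) − rank(z): 3, 3, 1, -1, -1, -5; Σd² = 46
ρ = 1 − 6Σd² / [n(n²−1)] = 1 − 6×46 / (6×35) = 1 − 276/210 ≈ -0.3143

-0.3143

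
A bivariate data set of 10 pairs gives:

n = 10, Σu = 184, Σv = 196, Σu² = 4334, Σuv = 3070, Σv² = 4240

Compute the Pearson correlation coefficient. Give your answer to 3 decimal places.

-0.873

r = (nΣuv − ΣuΣv) / √[(nΣu² − (Σu)²)(nΣv² − (Σv)²)]
Numerator: 10×3070 − 184×196 = -5364
Denominator: √[(43340 − 33856)(42400 − 38416)] = √[9484 × 3984] = 6146.8899
r = -5364 / 6146.8899 ≈ -0.873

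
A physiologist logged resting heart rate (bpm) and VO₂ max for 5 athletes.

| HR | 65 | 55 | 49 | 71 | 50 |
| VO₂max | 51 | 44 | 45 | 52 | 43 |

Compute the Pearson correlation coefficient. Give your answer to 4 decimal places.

n = 5, Σx = 290, Σy = 235, Σx² = 17192, Σy² = 11115, Σxy = 13782
nΣxy − ΣxΣy = 68910 − 68150 = 760
nΣx² − (Σx)² = 85960 − 84100 = 1860; nΣy² − (Σy)² = 55575 − 55225 = 350
r = 760 / √(1860 × 350) = 760 / 806.8457 ≈ 0.9419

0.9419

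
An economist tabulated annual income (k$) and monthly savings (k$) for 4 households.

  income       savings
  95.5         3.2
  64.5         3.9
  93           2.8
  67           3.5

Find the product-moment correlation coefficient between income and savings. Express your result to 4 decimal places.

-0.8649

n = 4, Σx = 320, Σy = 13.4, Σx² = 26418.5, Σy² = 45.54, Σxy = 1052.05
nΣxy − ΣxΣy = 4208.2 − 4288 = -79.8
nΣx² − (Σx)² = 105674 − 102400 = 3274; nΣy² − (Σy)² = 182.16 − 179.56 = 2.6
r = -79.8 / √(3274 × 2.6) = -79.8 / 92.2627 ≈ -0.8649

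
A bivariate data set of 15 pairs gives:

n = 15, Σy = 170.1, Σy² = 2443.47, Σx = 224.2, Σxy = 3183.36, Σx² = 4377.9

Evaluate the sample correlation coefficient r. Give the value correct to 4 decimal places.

0.8818

r = (nΣxy − ΣxΣy) / √[(nΣx² − (Σx)²)(nΣy² − (Σy)²)]
Numerator: 15×3183.36 − 224.2×170.1 = 9613.98
Denominator: √[(65668.5 − 50265.64)(36652.05 − 28934.01)] = √[15402.86 × 7718.04] = 10903.2055
r = 9613.98 / 10903.2055 ≈ 0.8818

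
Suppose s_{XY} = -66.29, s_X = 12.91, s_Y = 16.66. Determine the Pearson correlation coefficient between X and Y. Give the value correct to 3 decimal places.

r = Cov(X,Y) / (s_X · s_Y) = -66.29 / (12.91 × 16.66)
  = -66.29 / 215.0806 ≈ -0.308

-0.308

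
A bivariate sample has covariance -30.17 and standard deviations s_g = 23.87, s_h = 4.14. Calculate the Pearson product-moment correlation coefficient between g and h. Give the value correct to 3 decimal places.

r = Cov(g,h) / (s_g · s_h) = -30.17 / (23.87 × 4.14)
  = -30.17 / 98.8218 ≈ -0.305

-0.305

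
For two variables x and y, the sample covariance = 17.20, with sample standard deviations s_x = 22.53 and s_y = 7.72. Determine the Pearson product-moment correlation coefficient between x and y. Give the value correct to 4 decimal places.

r = Cov(x,y) / (s_x · s_y) = 17.20 / (22.53 × 7.72)
  = 17.20 / 173.9316 ≈ 0.0989

0.0989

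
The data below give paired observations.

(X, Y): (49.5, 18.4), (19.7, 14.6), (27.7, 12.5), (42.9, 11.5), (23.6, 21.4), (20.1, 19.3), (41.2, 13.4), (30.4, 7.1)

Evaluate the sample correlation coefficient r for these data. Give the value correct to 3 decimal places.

n = 8, ΣX = 255.1, ΣY = 118.2, ΣX² = 9028.61, ΣY² = 1900.64, ΣXY = 3698.91
nΣXY − ΣXΣY = 29591.28 − 30152.82 = -561.54
nΣX² − (ΣX)² = 72228.88 − 65076.01 = 7152.87; nΣY² − (ΣY)² = 15205.12 − 13971.24 = 1233.88
r = -561.54 / √(7152.87 × 1233.88) = -561.54 / 2970.8220 ≈ -0.189

-0.189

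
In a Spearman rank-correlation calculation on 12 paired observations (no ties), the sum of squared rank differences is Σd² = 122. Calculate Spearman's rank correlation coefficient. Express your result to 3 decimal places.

ρ = 1 − 6Σd² / [n(n²−1)] = 1 − 6×122 / (12×143)
  = 1 − 732/1716 = 1 − 0.4266 ≈ 0.573

0.573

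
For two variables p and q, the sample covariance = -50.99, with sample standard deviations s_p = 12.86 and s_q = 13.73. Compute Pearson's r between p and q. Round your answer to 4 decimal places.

-0.2888

r = Cov(p,q) / (s_p · s_q) = -50.99 / (12.86 × 13.73)
  = -50.99 / 176.5678 ≈ -0.2888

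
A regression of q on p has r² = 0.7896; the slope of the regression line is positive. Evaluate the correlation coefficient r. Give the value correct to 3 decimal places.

0.889

|r| = √0.7896 = 0.889
The association is positive, so r = 0.889.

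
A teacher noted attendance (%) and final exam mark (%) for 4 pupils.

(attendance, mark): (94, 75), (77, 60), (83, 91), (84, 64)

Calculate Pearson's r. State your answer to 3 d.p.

n = 4, Σx = 338, Σy = 290, Σx² = 28710, Σy² = 21602, Σxy = 24599
nΣxy − ΣxΣy = 98396 − 98020 = 376
nΣx² − (Σx)² = 114840 − 114244 = 596; nΣy² − (Σy)² = 86408 − 84100 = 2308
r = 376 / √(596 × 2308) = 376 / 1172.8461 ≈ 0.321

0.321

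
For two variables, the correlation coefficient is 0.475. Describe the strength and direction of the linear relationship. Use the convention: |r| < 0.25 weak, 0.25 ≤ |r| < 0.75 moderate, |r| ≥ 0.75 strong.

moderate positive

r = 0.475 > 0 so the relationship is positive.
|r| = 0.475, which falls in the moderate range.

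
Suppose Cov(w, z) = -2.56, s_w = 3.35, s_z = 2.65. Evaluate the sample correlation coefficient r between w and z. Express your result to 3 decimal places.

r = Cov(w,z) / (s_w · s_z) = -2.56 / (3.35 × 2.65)
  = -2.56 / 8.8775 ≈ -0.288

-0.288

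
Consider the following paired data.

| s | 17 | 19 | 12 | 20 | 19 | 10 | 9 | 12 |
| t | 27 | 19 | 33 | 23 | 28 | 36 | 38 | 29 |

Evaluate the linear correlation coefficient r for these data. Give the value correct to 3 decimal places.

n = 8, Σs = 118, Σt = 233, Σs² = 1880, Σt² = 7073, Σst = 3258
nΣst − ΣsΣt = 26064 − 27494 = -1430
nΣs² − (Σs)² = 15040 − 13924 = 1116; nΣt² − (Σt)² = 56584 − 54289 = 2295
r = -1430 / √(1116 × 2295) = -1430 / 1600.3812 ≈ -0.894

-0.894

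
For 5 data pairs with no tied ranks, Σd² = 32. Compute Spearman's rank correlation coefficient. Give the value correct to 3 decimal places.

ρ = 1 − 6Σd² / [n(n²−1)] = 1 − 6×32 / (5×24)
  = 1 − 192/120 = 1 − 1.6000 ≈ -0.600

-0.600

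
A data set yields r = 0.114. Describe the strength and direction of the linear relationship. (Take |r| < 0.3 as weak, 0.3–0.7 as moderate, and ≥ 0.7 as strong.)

weak positive

r = 0.114 > 0 so the relationship is positive.
|r| = 0.114, which falls in the weak range.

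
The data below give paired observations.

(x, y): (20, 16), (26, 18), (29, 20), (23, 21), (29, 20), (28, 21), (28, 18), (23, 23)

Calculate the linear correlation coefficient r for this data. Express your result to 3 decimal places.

n = 8, Σx = 206, Σy = 157, Σx² = 5384, Σy² = 3115, Σxy = 4052
nΣxy − ΣxΣy = 32416 − 32342 = 74
nΣx² − (Σx)² = 43072 − 42436 = 636; nΣy² − (Σy)² = 24920 − 24649 = 271
r = 74 / √(636 × 271) = 74 / 415.1578 ≈ 0.178

0.178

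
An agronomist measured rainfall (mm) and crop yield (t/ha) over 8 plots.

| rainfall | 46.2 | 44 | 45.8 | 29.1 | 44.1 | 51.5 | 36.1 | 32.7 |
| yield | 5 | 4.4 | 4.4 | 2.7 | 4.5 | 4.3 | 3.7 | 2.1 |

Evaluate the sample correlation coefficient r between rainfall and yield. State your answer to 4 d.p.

n = 8, Σx = 329.5, Σy = 31.1, Σx² = 13984.45, Σy² = 127.85, Σxy = 1326.83
nΣxy − ΣxΣy = 10614.64 − 10247.45 = 367.19
nΣx² − (Σx)² = 111875.6 − 108570.25 = 3305.35; nΣy² − (Σy)² = 1022.8 − 967.21 = 55.59
r = 367.19 / √(3305.35 × 55.59) = 367.19 / 428.6542 ≈ 0.8566

0.8566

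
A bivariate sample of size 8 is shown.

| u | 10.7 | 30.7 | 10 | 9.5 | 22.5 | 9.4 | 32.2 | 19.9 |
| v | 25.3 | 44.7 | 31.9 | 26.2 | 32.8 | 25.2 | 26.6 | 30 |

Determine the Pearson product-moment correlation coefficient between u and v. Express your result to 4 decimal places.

n = 8, Σu = 144.9, Σv = 242.7, Σu² = 3274.69, Σv² = 7660.67, Σuv = 4639.3
nΣuv − ΣuΣv = 37114.4 − 35167.23 = 1947.17
nΣu² − (Σu)² = 26197.52 − 20996.01 = 5201.51; nΣv² − (Σv)² = 61285.36 − 58903.29 = 2382.07
r = 1947.17 / √(5201.51 × 2382.07) = 1947.17 / 3519.9944 ≈ 0.5532

0.5532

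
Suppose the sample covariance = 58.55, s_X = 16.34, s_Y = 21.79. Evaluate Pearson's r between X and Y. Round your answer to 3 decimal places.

r = Cov(X,Y) / (s_X · s_Y) = 58.55 / (16.34 × 21.79)
  = 58.55 / 356.0486 ≈ 0.164

0.164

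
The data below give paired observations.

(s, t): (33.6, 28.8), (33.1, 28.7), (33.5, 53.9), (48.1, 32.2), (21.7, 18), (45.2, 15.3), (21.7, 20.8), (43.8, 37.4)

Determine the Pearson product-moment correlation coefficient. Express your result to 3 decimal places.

0.222

n = 8, Σs = 280.7, Σt = 235.1, Σs² = 10563.69, Σt² = 7984.67, Σst = 8443.76
nΣst − ΣsΣt = 67550.08 − 65992.57 = 1557.51
nΣs² − (Σs)² = 84509.52 − 78792.49 = 5717.03; nΣt² − (Σt)² = 63877.36 − 55272.01 = 8605.35
r = 1557.51 / √(5717.03 × 8605.35) = 1557.51 / 7014.0605 ≈ 0.222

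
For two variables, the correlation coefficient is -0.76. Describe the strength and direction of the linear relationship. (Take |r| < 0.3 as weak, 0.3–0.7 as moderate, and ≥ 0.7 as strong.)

r = -0.76 < 0 so the relationship is negative.
|r| = 0.76, which falls in the strong range.

strong negative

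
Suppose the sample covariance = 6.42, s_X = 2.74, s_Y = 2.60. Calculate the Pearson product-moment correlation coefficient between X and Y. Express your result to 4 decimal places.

0.9012

r = Cov(X,Y) / (s_X · s_Y) = 6.42 / (2.74 × 2.60)
  = 6.42 / 7.1240 ≈ 0.9012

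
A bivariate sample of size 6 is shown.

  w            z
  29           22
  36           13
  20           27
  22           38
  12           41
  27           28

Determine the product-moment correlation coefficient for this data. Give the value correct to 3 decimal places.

n = 6, Σw = 146, Σz = 169, Σw² = 3894, Σz² = 5291, Σwz = 3730
nΣwz − ΣwΣz = 22380 − 24674 = -2294
nΣw² − (Σw)² = 23364 − 21316 = 2048; nΣz² − (Σz)² = 31746 − 28561 = 3185
r = -2294 / √(2048 × 3185) = -2294 / 2553.9930 ≈ -0.898

-0.898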